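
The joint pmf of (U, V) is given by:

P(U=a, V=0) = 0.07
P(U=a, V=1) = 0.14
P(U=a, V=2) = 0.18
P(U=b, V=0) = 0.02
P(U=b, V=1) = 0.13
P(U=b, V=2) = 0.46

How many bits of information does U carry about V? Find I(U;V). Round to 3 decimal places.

Marginals: p(U) = (0.3900, 0.6100), p(V) = (0.0900, 0.2700, 0.6400).
I(U;V) = Σ p(x,y)·log₂[p(x,y)/(p(x)p(y))].
  (a,0): 0.07·log₂(1.9943) = 0.0697
  (a,1): 0.14·log₂(1.3295) = 0.0575
  (a,2): 0.18·log₂(0.7212) = -0.0849
  (b,0): 0.02·log₂(0.3643) = -0.0291
  (b,1): 0.13·log₂(0.7893) = -0.0444
  (b,2): 0.46·log₂(1.1783) = 0.1089
Sum = 0.078 bits.

0.078 bits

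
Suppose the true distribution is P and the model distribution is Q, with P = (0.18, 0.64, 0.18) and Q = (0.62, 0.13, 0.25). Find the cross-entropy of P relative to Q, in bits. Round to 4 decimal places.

H(P,Q) = −Σ p·log₂ q.
  −0.18·log₂(0.62) = 0.12414
  −0.64·log₂(0.13) = 1.88379
  −0.18·log₂(0.25) = 0.36000
H(P,Q) = 2.3679 bits.

2.3679 bits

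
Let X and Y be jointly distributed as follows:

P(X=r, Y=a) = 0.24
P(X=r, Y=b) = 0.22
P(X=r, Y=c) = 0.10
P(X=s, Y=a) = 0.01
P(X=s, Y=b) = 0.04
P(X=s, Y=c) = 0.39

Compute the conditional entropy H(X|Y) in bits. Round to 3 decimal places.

0.579 bits

Marginals: p(X) = (0.5600, 0.4400), p(Y) = (0.2500, 0.2600, 0.4900).
H(X|Y) = Σ p(Y) · H(X|Y=·).
  Y=a: p=0.2500, H(X|Y=a) = 0.2423
  Y=b: p=0.2600, H(X|Y=b) = 0.6194
  Y=c: p=0.4900, H(X|Y=c) = 0.7300
Weighted sum = 0.579 bits.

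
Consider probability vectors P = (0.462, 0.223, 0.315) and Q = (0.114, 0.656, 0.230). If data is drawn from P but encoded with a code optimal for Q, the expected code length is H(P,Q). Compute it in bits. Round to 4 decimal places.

2.2509 bits

H(P,Q) = −Σ p·log₂ q.
  −0.462·log₂(0.114) = 1.44740
  −0.223·log₂(0.656) = 0.13564
  −0.315·log₂(0.230) = 0.66789
H(P,Q) = 2.2509 bits.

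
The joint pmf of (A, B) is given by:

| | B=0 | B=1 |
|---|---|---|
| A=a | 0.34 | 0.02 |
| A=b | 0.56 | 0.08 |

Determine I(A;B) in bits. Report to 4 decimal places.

0.0097 bits

Marginals: p(A) = (0.3600, 0.6400), p(B) = (0.9000, 0.1000).
I(A;B) = H(A) + H(B) − H(A,B).
H(A) = 0.9427, H(B) = 0.4690, H(A,B) = 1.4020.
I(A;B) = 0.9427 + 0.4690 − 1.4020 = 0.0097 bits.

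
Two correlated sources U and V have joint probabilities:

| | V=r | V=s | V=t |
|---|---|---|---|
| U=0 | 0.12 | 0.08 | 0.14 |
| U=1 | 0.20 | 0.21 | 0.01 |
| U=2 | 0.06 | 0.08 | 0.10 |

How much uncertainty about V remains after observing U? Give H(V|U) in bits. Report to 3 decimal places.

1.378 bits

Marginals: p(U) = (0.3400, 0.4200, 0.2400), p(V) = (0.3800, 0.3700, 0.2500).
H(V|U) = Σ p(U) · H(V|U=·).
  U=0: p=0.3400, H(V|U=0) = 1.5486
  U=1: p=0.4200, H(V|U=1) = 1.1381
  U=2: p=0.2400, H(V|U=2) = 1.5546
Weighted sum = 1.378 bits.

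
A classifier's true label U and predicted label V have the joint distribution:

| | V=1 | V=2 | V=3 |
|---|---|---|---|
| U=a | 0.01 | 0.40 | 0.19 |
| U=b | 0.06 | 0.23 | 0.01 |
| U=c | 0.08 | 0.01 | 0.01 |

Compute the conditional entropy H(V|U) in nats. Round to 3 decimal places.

Chain rule: H(V|U) = H(U,V) − H(U).
Marginals: p(U) = (0.6000, 0.3000, 0.1000), p(V) = (0.1500, 0.6400, 0.2100).
H(U,V) = 1.5752 nats; H(U) = 0.8979 nats.
H(V|U) = 1.5752 − 0.8979 = 0.677 nats.

0.677 nats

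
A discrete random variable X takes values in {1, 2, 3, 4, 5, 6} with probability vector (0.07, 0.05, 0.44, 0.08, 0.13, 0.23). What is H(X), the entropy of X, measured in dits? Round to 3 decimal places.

H(X) = −Σ p·log₁₀ p.
  −(0.07)·log₁₀(0.07) = 0.0808
  −(0.05)·log₁₀(0.05) = 0.0651
  −(0.44)·log₁₀(0.44) = 0.1569
  −(0.08)·log₁₀(0.08) = 0.0878
  −(0.13)·log₁₀(0.13) = 0.1152
  −(0.23)·log₁₀(0.23) = 0.1468
Sum: 0.0808 + 0.0651 + 0.1569 + 0.0878 + 0.1152 + 0.1468 = 0.653 dits.

0.653 dits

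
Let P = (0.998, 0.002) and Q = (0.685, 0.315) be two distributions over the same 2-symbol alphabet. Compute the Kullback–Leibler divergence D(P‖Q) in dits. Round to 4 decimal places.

0.1587 dits

D(P‖Q) = Σ p·log₁₀(p/q).
  0.998·log₁₀(0.998/0.685) = 0.16311
  0.002·log₁₀(0.002/0.315) = -0.00439
D(P‖Q) = 0.1587 dits.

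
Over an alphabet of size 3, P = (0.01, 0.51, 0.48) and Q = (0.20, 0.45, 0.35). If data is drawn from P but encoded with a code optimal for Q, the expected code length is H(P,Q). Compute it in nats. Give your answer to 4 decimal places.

0.9272 nats

H(P,Q) = −Σ p·ln q.
  −0.01·ln(0.20) = 0.01609
  −0.51·ln(0.45) = 0.40724
  −0.48·ln(0.35) = 0.50391
H(P,Q) = 0.9272 nats.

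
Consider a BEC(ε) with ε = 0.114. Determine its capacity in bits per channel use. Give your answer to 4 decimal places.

Binary erasure channel: capacity C = 1 − ε.
C = 1 − 0.114 = 0.8860 bits per channel use.

0.8860 bits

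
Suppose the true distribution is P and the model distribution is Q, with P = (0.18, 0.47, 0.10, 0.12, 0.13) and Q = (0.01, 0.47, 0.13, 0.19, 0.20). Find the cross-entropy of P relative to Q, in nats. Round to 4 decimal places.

H(P,Q) = −Σ p·ln q.
  −0.18·ln(0.01) = 0.82893
  −0.47·ln(0.47) = 0.35486
  −0.10·ln(0.13) = 0.20402
  −0.12·ln(0.19) = 0.19929
  −0.13·ln(0.20) = 0.20923
H(P,Q) = 1.7963 nats.

1.7963 nats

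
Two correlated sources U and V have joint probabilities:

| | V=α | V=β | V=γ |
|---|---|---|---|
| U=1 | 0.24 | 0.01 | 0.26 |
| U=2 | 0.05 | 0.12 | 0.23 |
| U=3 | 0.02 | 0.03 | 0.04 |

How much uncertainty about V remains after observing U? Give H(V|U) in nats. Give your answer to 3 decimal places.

Chain rule: H(V|U) = H(U,V) − H(U).
Marginals: p(U) = (0.5100, 0.4000, 0.0900), p(V) = (0.3100, 0.1600, 0.5300).
H(U,V) = 1.7932 nats; H(U) = 0.9266 nats.
H(V|U) = 1.7932 − 0.9266 = 0.867 nats.

0.867 nats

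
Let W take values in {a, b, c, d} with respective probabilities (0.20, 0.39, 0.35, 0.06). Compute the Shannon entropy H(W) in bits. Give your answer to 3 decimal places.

1.768 bits

H(W) = −Σ p·log₂ p.
  −(0.20)·log₂(0.20) = 0.4644
  −(0.39)·log₂(0.39) = 0.5298
  −(0.35)·log₂(0.35) = 0.5301
  −(0.06)·log₂(0.06) = 0.2435
Sum: 0.4644 + 0.5298 + 0.5301 + 0.2435 = 1.768 bits.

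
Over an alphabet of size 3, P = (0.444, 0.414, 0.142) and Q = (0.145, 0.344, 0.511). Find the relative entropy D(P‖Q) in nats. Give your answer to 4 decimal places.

0.3917 nats

D(P‖Q) = Σ p·ln(p/q).
  0.444·ln(0.444/0.145) = 0.49688
  0.414·ln(0.414/0.344) = 0.07668
  0.142·ln(0.142/0.511) = -0.18184
D(P‖Q) = 0.3917 nats.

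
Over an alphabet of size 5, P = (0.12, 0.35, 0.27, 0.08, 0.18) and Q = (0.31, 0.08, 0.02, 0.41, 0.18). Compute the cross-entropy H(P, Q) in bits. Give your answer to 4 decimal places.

3.5502 bits

H(P,Q) = −Σ p·log₂ q.
  −0.12·log₂(0.31) = 0.20276
  −0.35·log₂(0.08) = 1.27535
  −0.27·log₂(0.02) = 1.52384
  −0.08·log₂(0.41) = 0.10290
  −0.18·log₂(0.18) = 0.44531
H(P,Q) = 3.5502 bits.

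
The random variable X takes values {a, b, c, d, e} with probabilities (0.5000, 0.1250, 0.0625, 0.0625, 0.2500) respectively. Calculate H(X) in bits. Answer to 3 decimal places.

H(X) = −Σ p·log₂ p.
  −(0.5000)·log₂(0.5000) = 0.5000
  −(0.1250)·log₂(0.1250) = 0.3750
  −(0.0625)·log₂(0.0625) = 0.2500
  −(0.0625)·log₂(0.0625) = 0.2500
  −(0.2500)·log₂(0.2500) = 0.5000
Sum: 0.5000 + 0.3750 + 0.2500 + 0.2500 + 0.5000 = 1.875 bits.

1.875 bits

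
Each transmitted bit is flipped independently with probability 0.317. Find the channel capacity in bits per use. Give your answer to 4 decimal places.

Binary symmetric channel: C = 1 − h₂(ε) where h₂ is the binary entropy function.
h₂(0.317) = −0.317·log₂0.317 − 0.683·log₂0.683 = 0.9011.
C = 1 − 0.9011 = 0.0989 bits per channel use.

0.0989 bits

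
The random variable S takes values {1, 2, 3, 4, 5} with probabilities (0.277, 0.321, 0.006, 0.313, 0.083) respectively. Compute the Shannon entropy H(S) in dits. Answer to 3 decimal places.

H(S) = −Σ p·log₁₀ p.
  −(0.277)·log₁₀(0.277) = 0.1544
  −(0.321)·log₁₀(0.321) = 0.1584
  −(0.006)·log₁₀(0.006) = 0.0133
  −(0.313)·log₁₀(0.313) = 0.1579
  −(0.083)·log₁₀(0.083) = 0.0897
Sum: 0.1544 + 0.1584 + 0.0133 + 0.1579 + 0.0897 = 0.574 dits.

0.574 dits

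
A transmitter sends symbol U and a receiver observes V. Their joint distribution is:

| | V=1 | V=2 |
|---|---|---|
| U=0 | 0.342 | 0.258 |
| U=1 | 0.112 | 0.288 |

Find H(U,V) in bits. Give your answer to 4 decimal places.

H(U,V) = −Σ p(x,y)·log₂ p(x,y) over all 4 cells.
  cell (0,1): −0.342·log₂0.342 = 0.52939
  cell (0,2): −0.258·log₂0.258 = 0.50428
  cell (1,1): −0.112·log₂0.112 = 0.35374
  cell (1,2): −0.288·log₂0.288 = 0.51721
Sum = 1.9046 bits.

1.9046 bits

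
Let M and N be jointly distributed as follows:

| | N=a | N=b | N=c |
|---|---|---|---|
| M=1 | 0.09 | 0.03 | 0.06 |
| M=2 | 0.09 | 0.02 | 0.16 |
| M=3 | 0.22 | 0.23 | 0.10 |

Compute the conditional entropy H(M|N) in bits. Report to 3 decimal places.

Chain rule: H(M|N) = H(M,N) − H(N).
Marginals: p(M) = (0.1800, 0.2700, 0.5500), p(N) = (0.4000, 0.2800, 0.3200).
H(M,N) = 2.8569 bits; H(N) = 1.5690 bits.
H(M|N) = 2.8569 − 1.5690 = 1.288 bits.

1.288 bits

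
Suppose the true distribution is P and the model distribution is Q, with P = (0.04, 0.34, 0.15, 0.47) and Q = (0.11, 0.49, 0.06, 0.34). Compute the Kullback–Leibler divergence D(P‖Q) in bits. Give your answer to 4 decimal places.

0.1802 bits

D(P‖Q) = Σ p·log₂(p/q).
  0.04·log₂(0.04/0.11) = -0.05838
  0.34·log₂(0.34/0.49) = -0.17926
  0.15·log₂(0.15/0.06) = 0.19829
  0.47·log₂(0.47/0.34) = 0.21955
D(P‖Q) = 0.1802 bits.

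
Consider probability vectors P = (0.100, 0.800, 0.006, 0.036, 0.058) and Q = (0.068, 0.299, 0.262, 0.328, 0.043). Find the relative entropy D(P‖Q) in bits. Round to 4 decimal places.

1.0691 bits

D(P‖Q) = Σ p·log₂(p/q).
  0.100·log₂(0.100/0.068) = 0.05564
  0.800·log₂(0.800/0.299) = 1.13588
  0.006·log₂(0.006/0.262) = -0.03269
  0.036·log₂(0.036/0.328) = -0.11475
  0.058·log₂(0.058/0.043) = 0.02504
D(P‖Q) = 1.0691 bits.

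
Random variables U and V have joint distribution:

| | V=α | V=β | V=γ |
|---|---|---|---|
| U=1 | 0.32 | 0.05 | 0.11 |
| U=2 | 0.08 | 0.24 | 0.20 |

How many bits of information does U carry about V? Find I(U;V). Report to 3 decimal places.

Marginals: p(U) = (0.4800, 0.5200), p(V) = (0.4000, 0.2900, 0.3100).
I(U;V) = Σ p(x,y)·log₂[p(x,y)/(p(x)p(y))].
  (1,α): 0.32·log₂(1.6667) = 0.2358
  (1,β): 0.05·log₂(0.3592) = -0.0739
  (1,γ): 0.11·log₂(0.7392) = -0.0479
  (2,α): 0.08·log₂(0.3846) = -0.1103
  (2,β): 0.24·log₂(1.5915) = 0.1609
  (2,γ): 0.20·log₂(1.2407) = 0.0622
Sum = 0.227 bits.

0.227 bits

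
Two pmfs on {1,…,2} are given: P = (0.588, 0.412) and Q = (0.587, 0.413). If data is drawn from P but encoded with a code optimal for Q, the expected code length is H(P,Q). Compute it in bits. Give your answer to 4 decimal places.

0.9775 bits

H(P,Q) = −Σ p·log₂ q.
  −0.588·log₂(0.587) = 0.45192
  −0.412·log₂(0.413) = 0.52562
H(P,Q) = 0.9775 bits.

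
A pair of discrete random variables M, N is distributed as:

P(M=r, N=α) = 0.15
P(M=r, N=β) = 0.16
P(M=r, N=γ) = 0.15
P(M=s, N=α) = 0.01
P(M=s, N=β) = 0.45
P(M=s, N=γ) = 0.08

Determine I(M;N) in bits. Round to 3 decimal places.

Marginals: p(M) = (0.4600, 0.5400), p(N) = (0.1600, 0.6100, 0.2300).
I(M;N) = H(M) + H(N) − H(M,N).
H(M) = 0.9954, H(N) = 1.3457, H(M,N) = 2.1205.
I(M;N) = 0.9954 + 1.3457 − 2.1205 = 0.221 bits.

0.221 bits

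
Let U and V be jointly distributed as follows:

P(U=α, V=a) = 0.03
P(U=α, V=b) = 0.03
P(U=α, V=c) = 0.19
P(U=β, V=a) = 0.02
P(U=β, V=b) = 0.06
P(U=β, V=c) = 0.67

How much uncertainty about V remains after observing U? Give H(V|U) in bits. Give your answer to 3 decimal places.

0.691 bits

Marginals: p(U) = (0.2500, 0.7500), p(V) = (0.0500, 0.0900, 0.8600).
H(V|U) = Σ p(U) · H(V|U=·).
  U=α: p=0.2500, H(V|U=α) = 1.0350
  U=β: p=0.7500, H(V|U=β) = 0.5763
Weighted sum = 0.691 bits.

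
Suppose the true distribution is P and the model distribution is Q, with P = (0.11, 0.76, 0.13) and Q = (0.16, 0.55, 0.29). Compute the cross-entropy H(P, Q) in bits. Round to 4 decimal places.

1.1785 bits

H(P,Q) = −Σ p·log₂ q.
  −0.11·log₂(0.16) = 0.29082
  −0.76·log₂(0.55) = 0.65550
  −0.13·log₂(0.29) = 0.23216
H(P,Q) = 1.1785 bits.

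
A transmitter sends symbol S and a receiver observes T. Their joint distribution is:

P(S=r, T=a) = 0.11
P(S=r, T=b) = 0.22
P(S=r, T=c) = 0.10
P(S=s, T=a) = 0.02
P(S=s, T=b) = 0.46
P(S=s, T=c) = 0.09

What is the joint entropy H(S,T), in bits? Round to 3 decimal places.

2.104 bits

H(S,T) = −Σ p(x,y)·log₂ p(x,y) over all 6 cells.
  cell (r,a): −0.11·log₂0.11 = 0.3503
  cell (r,b): −0.22·log₂0.22 = 0.4806
  cell (r,c): −0.10·log₂0.10 = 0.3322
  cell (s,a): −0.02·log₂0.02 = 0.1129
  cell (s,b): −0.46·log₂0.46 = 0.5153
  cell (s,c): −0.09·log₂0.09 = 0.3127
Sum = 2.104 bits.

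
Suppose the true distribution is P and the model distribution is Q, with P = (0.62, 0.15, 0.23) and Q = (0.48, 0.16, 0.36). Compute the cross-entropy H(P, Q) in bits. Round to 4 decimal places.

1.3921 bits

H(P,Q) = −Σ p·log₂ q.
  −0.62·log₂(0.48) = 0.65651
  −0.15·log₂(0.16) = 0.39658
  −0.23·log₂(0.36) = 0.33900
H(P,Q) = 1.3921 bits.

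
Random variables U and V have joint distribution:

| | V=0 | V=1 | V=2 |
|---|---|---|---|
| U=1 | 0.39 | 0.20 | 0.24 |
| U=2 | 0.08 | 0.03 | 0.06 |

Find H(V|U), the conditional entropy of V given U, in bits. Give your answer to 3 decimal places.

1.517 bits

Marginals: p(U) = (0.8300, 0.1700), p(V) = (0.4700, 0.2300, 0.3000).
H(V|U) = Σ p(U) · H(V|U=·).
  U=1: p=0.8300, H(V|U=1) = 1.5243
  U=2: p=0.1700, H(V|U=2) = 1.4837
Weighted sum = 1.517 bits.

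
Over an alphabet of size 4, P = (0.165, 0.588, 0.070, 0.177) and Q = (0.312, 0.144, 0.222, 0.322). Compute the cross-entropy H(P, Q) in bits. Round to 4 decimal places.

H(P,Q) = −Σ p·log₂ q.
  −0.165·log₂(0.312) = 0.27726
  −0.588·log₂(0.144) = 1.64397
  −0.070·log₂(0.222) = 0.15200
  −0.177·log₂(0.322) = 0.28937
H(P,Q) = 2.3626 bits.

2.3626 bits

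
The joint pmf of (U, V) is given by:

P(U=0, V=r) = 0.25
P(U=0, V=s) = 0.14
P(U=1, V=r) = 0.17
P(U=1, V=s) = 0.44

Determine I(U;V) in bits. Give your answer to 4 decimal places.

0.0934 bits

Marginals: p(U) = (0.3900, 0.6100), p(V) = (0.4200, 0.5800).
I(U;V) = Σ p(x,y)·log₂[p(x,y)/(p(x)p(y))].
  (0,r): 0.25·log₂(1.5263) = 0.15250
  (0,s): 0.14·log₂(0.6189) = -0.09690
  (1,r): 0.17·log₂(0.6635) = -0.10060
  (1,s): 0.44·log₂(1.2436) = 0.13841
Sum = 0.0934 bits.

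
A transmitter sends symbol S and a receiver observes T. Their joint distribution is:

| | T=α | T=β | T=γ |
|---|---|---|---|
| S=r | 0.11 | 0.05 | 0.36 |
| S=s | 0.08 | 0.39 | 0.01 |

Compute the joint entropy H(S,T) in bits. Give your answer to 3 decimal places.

1.985 bits

H(S,T) = −Σ p(x,y)·log₂ p(x,y) over all 6 cells.
  cell (r,α): −0.11·log₂0.11 = 0.3503
  cell (r,β): −0.05·log₂0.05 = 0.2161
  cell (r,γ): −0.36·log₂0.36 = 0.5306
  cell (s,α): −0.08·log₂0.08 = 0.2915
  cell (s,β): −0.39·log₂0.39 = 0.5298
  cell (s,γ): −0.01·log₂0.01 = 0.0664
Sum = 1.985 bits.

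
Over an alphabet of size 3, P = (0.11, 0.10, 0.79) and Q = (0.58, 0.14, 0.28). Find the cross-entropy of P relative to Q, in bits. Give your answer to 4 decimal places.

1.8209 bits

H(P,Q) = −Σ p·log₂ q.
  −0.11·log₂(0.58) = 0.08645
  −0.10·log₂(0.14) = 0.28365
  −0.79·log₂(0.28) = 1.45084
H(P,Q) = 1.8209 bits.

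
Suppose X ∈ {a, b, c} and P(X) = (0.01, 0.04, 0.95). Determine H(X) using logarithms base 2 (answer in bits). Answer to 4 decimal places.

0.3225 bits

H(X) = −Σ p·log₂ p.
  −(0.01)·log₂(0.01) = 0.06644
  −(0.04)·log₂(0.04) = 0.18575
  −(0.95)·log₂(0.95) = 0.07030
Sum: 0.06644 + 0.18575 + 0.07030 = 0.3225 bits.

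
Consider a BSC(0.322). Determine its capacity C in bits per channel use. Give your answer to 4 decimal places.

Binary symmetric channel: C = 1 − h₂(ε) where h₂ is the binary entropy function.
h₂(0.322) = −0.322·log₂0.322 − 0.678·log₂0.678 = 0.9065.
C = 1 − 0.9065 = 0.0935 bits per channel use.

0.0935 bits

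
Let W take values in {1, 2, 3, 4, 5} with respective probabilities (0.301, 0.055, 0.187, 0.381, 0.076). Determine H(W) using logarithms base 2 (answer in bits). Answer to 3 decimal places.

H(W) = −Σ p·log₂ p.
  −(0.301)·log₂(0.301) = 0.5214
  −(0.055)·log₂(0.055) = 0.2301
  −(0.187)·log₂(0.187) = 0.4523
  −(0.381)·log₂(0.381) = 0.5304
  −(0.076)·log₂(0.076) = 0.2826
Sum: 0.5214 + 0.2301 + 0.4523 + 0.5304 + 0.2826 = 2.017 bits.

2.017 bits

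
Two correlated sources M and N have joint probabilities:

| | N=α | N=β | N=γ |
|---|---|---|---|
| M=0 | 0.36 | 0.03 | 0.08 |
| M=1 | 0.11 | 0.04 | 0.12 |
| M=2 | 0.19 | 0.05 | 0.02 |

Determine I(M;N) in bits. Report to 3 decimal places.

0.109 bits

Marginals: p(M) = (0.4700, 0.2700, 0.2600), p(N) = (0.6600, 0.1200, 0.2200).
I(M;N) = Σ p(x,y)·log₂[p(x,y)/(p(x)p(y))].
  (0,α): 0.36·log₂(1.1605) = 0.0773
  (0,β): 0.03·log₂(0.5319) = -0.0273
  (0,γ): 0.08·log₂(0.7737) = -0.0296
  (1,α): 0.11·log₂(0.6173) = -0.0766
  (1,β): 0.04·log₂(1.2346) = 0.0122
  (1,γ): 0.12·log₂(2.0202) = 0.1217
  (2,α): 0.19·log₂(1.1072) = 0.0279
  (2,β): 0.05·log₂(1.6026) = 0.0340
  (2,γ): 0.02·log₂(0.3497) = -0.0303
Sum = 0.109 bits.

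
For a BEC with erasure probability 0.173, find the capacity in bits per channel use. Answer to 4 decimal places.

Binary erasure channel: capacity C = 1 − ε.
C = 1 − 0.173 = 0.8270 bits per channel use.

0.8270 bits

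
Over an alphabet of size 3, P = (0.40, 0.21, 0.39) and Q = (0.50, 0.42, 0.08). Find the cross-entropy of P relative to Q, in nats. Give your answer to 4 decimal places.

H(P,Q) = −Σ p·ln q.
  −0.40·ln(0.50) = 0.27726
  −0.21·ln(0.42) = 0.18218
  −0.39·ln(0.08) = 0.98503
H(P,Q) = 1.4445 nats.

1.4445 nats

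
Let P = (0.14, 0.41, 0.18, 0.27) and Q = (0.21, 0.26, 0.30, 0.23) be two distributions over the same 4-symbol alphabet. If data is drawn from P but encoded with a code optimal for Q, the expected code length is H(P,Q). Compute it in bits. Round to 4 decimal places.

1.9971 bits

H(P,Q) = −Σ p·log₂ q.
  −0.14·log₂(0.21) = 0.31522
  −0.41·log₂(0.26) = 0.79680
  −0.18·log₂(0.30) = 0.31265
  −0.27·log₂(0.23) = 0.57248
H(P,Q) = 1.9971 bits.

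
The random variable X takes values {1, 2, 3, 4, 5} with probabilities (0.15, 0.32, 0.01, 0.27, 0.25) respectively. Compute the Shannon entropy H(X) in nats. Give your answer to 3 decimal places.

1.395 nats

H(X) = −Σ p·ln p.
  −(0.15)·ln(0.15) = 0.2846
  −(0.32)·ln(0.32) = 0.3646
  −(0.01)·ln(0.01) = 0.0461
  −(0.27)·ln(0.27) = 0.3535
  −(0.25)·ln(0.25) = 0.3466
Sum: 0.2846 + 0.3646 + 0.0461 + 0.3535 + 0.3466 = 1.395 nats.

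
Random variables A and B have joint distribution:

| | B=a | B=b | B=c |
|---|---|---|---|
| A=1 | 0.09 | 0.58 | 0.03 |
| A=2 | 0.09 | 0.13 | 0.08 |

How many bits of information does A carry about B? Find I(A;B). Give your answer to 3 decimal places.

Marginals: p(A) = (0.7000, 0.3000), p(B) = (0.1800, 0.7100, 0.1100).
I(A;B) = Σ p(x,y)·log₂[p(x,y)/(p(x)p(y))].
  (1,a): 0.09·log₂(0.7143) = -0.0437
  (1,b): 0.58·log₂(1.1670) = 0.1292
  (1,c): 0.03·log₂(0.3896) = -0.0408
  (2,a): 0.09·log₂(1.6667) = 0.0663
  (2,b): 0.13·log₂(0.6103) = -0.0926
  (2,c): 0.08·log₂(2.4242) = 0.1022
Sum = 0.121 bits.

0.121 bits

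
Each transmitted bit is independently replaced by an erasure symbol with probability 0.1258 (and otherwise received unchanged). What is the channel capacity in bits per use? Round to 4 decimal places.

0.8742 bits

Binary erasure channel: capacity C = 1 − ε.
C = 1 − 0.1258 = 0.8742 bits per channel use.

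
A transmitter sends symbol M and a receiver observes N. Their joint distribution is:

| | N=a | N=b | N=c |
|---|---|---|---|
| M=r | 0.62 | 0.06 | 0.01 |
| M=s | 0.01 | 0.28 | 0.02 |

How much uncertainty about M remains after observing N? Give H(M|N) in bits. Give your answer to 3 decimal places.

0.330 bits

Chain rule: H(M|N) = H(M,N) − H(N).
Marginals: p(M) = (0.6900, 0.3100), p(N) = (0.6300, 0.3400, 0.0300).
H(M,N) = 1.4311 bits; H(N) = 1.1009 bits.
H(M|N) = 1.4311 − 1.1009 = 0.330 bits.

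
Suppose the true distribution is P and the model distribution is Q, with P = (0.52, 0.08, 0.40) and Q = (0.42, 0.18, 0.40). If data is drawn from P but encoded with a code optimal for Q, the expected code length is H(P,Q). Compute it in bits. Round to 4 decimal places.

1.3775 bits

H(P,Q) = −Σ p·log₂ q.
  −0.52·log₂(0.42) = 0.65080
  −0.08·log₂(0.18) = 0.19791
  −0.40·log₂(0.40) = 0.52877
H(P,Q) = 1.3775 bits.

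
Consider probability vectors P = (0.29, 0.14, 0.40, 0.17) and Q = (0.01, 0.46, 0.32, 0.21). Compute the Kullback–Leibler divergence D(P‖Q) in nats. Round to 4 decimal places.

D(P‖Q) = Σ p·ln(p/q).
  0.29·ln(0.29/0.01) = 0.97652
  0.14·ln(0.14/0.46) = -0.16654
  0.40·ln(0.40/0.32) = 0.08926
  0.17·ln(0.17/0.21) = -0.03592
D(P‖Q) = 0.8633 nats.

0.8633 nats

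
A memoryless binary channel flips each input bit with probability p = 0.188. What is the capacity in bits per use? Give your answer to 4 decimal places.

Binary symmetric channel: C = 1 − h₂(ε) where h₂ is the binary entropy function.
h₂(0.188) = −0.188·log₂0.188 − 0.812·log₂0.812 = 0.6973.
C = 1 − 0.6973 = 0.3027 bits per channel use.

0.3027 bits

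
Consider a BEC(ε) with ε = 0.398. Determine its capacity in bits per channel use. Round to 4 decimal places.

Binary erasure channel: capacity C = 1 − ε.
C = 1 − 0.398 = 0.6020 bits per channel use.

0.6020 bits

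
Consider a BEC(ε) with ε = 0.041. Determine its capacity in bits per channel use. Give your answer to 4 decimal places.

Binary erasure channel: capacity C = 1 − ε.
C = 1 − 0.041 = 0.9590 bits per channel use.

0.9590 bits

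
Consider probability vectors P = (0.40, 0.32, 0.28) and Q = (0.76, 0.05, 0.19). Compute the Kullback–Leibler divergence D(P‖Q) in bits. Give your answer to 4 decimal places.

0.6432 bits

D(P‖Q) = Σ p·log₂(p/q).
  0.40·log₂(0.40/0.76) = -0.37040
  0.32·log₂(0.32/0.05) = 0.85698
  0.28·log₂(0.28/0.19) = 0.15664
D(P‖Q) = 0.6432 bits.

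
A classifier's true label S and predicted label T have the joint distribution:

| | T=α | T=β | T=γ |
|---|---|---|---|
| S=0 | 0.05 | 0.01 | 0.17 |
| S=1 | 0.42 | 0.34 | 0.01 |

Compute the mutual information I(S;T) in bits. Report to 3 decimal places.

Marginals: p(S) = (0.2300, 0.7700), p(T) = (0.4700, 0.3500, 0.1800).
I(S;T) = H(S) + H(T) − H(S,T).
H(S) = 0.7780, H(T) = 1.4874, H(S,T) = 1.8384.
I(S;T) = 0.7780 + 1.4874 − 1.8384 = 0.427 bits.

0.427 bits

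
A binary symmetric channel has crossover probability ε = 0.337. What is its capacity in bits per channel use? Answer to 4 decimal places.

0.0781 bits

Binary symmetric channel: C = 1 − h₂(ε) where h₂ is the binary entropy function.
h₂(0.337) = −0.337·log₂0.337 − 0.663·log₂0.663 = 0.9219.
C = 1 − 0.9219 = 0.0781 bits per channel use.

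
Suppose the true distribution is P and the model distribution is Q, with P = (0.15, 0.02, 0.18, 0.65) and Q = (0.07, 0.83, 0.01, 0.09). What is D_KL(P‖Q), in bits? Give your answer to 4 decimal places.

D(P‖Q) = Σ p·log₂(p/q).
  0.15·log₂(0.15/0.07) = 0.16493
  0.02·log₂(0.02/0.83) = -0.10750
  0.18·log₂(0.18/0.01) = 0.75059
  0.65·log₂(0.65/0.09) = 1.85409
D(P‖Q) = 2.6621 bits.

2.6621 bits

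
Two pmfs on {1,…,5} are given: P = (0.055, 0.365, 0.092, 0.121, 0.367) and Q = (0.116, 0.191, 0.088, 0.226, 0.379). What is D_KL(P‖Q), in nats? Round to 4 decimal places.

D(P‖Q) = Σ p·ln(p/q).
  0.055·ln(0.055/0.116) = -0.04104
  0.365·ln(0.365/0.191) = 0.23638
  0.092·ln(0.092/0.088) = 0.00409
  0.121·ln(0.121/0.226) = -0.07559
  0.367·ln(0.367/0.379) = -0.01181
D(P‖Q) = 0.1120 nats.

0.1120 nats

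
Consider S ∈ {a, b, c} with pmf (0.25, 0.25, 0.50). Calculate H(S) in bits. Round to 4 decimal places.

H(S) = −Σ p·log₂ p.
  −(0.25)·log₂(0.25) = 0.50000
  −(0.25)·log₂(0.25) = 0.50000
  −(0.50)·log₂(0.50) = 0.50000
Sum: 0.50000 + 0.50000 + 0.50000 = 1.5000 bits.

1.5000 bits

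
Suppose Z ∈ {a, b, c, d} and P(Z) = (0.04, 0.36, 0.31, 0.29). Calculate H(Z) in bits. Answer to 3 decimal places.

H(Z) = −Σ p·log₂ p.
  −(0.04)·log₂(0.04) = 0.1858
  −(0.36)·log₂(0.36) = 0.5306
  −(0.31)·log₂(0.31) = 0.5238
  −(0.29)·log₂(0.29) = 0.5179
Sum: 0.1858 + 0.5306 + 0.5238 + 0.5179 = 1.758 bits.

1.758 bits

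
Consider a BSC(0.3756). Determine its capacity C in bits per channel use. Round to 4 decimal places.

Binary symmetric channel: C = 1 − h₂(ε) where h₂ is the binary entropy function.
h₂(0.3756) = −0.3756·log₂0.3756 − 0.6244·log₂0.6244 = 0.9549.
C = 1 − 0.9549 = 0.0451 bits per channel use.

0.0451 bits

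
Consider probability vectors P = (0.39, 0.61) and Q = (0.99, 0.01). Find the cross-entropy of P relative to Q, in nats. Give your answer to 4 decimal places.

2.8131 nats

H(P,Q) = −Σ p·ln q.
  −0.39·ln(0.99) = 0.00392
  −0.61·ln(0.01) = 2.80915
H(P,Q) = 2.8131 nats.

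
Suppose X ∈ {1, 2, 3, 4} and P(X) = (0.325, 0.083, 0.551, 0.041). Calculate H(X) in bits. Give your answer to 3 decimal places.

1.488 bits

H(X) = −Σ p·log₂ p.
  −(0.325)·log₂(0.325) = 0.5270
  −(0.083)·log₂(0.083) = 0.2980
  −(0.551)·log₂(0.551) = 0.4738
  −(0.041)·log₂(0.041) = 0.1889
Sum: 0.5270 + 0.2980 + 0.4738 + 0.1889 = 1.488 bits.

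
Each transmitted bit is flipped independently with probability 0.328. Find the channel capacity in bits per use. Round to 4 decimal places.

0.0871 bits

Binary symmetric channel: C = 1 − h₂(ε) where h₂ is the binary entropy function.
h₂(0.328) = −0.328·log₂0.328 − 0.672·log₂0.672 = 0.9129.
C = 1 − 0.9129 = 0.0871 bits per channel use.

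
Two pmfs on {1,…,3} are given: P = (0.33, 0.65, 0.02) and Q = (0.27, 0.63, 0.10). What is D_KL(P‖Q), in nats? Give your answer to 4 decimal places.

D(P‖Q) = Σ p·ln(p/q).
  0.33·ln(0.33/0.27) = 0.06622
  0.65·ln(0.65/0.63) = 0.02031
  0.02·ln(0.02/0.10) = -0.03219
D(P‖Q) = 0.0543 nats.

0.0543 nats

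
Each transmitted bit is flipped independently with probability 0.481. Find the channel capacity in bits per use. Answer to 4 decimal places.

0.0010 bits

Binary symmetric channel: C = 1 − h₂(ε) where h₂ is the binary entropy function.
h₂(0.481) = −0.481·log₂0.481 − 0.519·log₂0.519 = 0.9990.
C = 1 − 0.9990 = 0.0010 bits per channel use.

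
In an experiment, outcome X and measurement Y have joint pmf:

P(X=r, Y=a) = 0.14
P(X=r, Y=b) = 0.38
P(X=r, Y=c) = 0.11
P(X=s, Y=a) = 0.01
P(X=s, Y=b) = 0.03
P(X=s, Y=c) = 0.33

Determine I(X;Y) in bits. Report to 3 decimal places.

Marginals: p(X) = (0.6300, 0.3700), p(Y) = (0.1500, 0.4100, 0.4400).
I(X;Y) = Σ p(x,y)·log₂[p(x,y)/(p(x)p(y))].
  (r,a): 0.14·log₂(1.4815) = 0.0794
  (r,b): 0.38·log₂(1.4712) = 0.2116
  (r,c): 0.11·log₂(0.3968) = -0.1467
  (s,a): 0.01·log₂(0.1802) = -0.0247
  (s,b): 0.03·log₂(0.1978) = -0.0701
  (s,c): 0.33·log₂(2.0270) = 0.3364
Sum = 0.386 bits.

0.386 bits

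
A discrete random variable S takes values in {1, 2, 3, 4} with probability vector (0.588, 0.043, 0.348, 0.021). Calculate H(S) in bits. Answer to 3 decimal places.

1.293 bits

H(S) = −Σ p·log₂ p.
  −(0.588)·log₂(0.588) = 0.4505
  −(0.043)·log₂(0.043) = 0.1952
  −(0.348)·log₂(0.348) = 0.5299
  −(0.021)·log₂(0.021) = 0.1170
Sum: 0.4505 + 0.1952 + 0.5299 + 0.1170 = 1.293 bits.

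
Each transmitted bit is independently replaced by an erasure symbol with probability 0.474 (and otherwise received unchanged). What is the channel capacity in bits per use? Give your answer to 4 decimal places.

0.5260 bits

Binary erasure channel: capacity C = 1 − ε.
C = 1 − 0.474 = 0.5260 bits per channel use.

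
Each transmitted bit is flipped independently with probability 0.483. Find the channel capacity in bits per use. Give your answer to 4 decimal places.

Binary symmetric channel: C = 1 − h₂(ε) where h₂ is the binary entropy function.
h₂(0.483) = −0.483·log₂0.483 − 0.517·log₂0.517 = 0.9992.
C = 1 − 0.9992 = 0.0008 bits per channel use.

0.0008 bits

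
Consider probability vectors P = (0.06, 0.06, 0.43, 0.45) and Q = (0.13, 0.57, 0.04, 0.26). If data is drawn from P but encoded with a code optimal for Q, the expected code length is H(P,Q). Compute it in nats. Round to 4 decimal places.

2.1464 nats

H(P,Q) = −Σ p·ln q.
  −0.06·ln(0.13) = 0.12241
  −0.06·ln(0.57) = 0.03373
  −0.43·ln(0.04) = 1.38412
  −0.45·ln(0.26) = 0.60618
H(P,Q) = 2.1464 nats.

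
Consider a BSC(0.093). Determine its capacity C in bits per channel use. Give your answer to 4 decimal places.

Binary symmetric channel: C = 1 − h₂(ε) where h₂ is the binary entropy function.
h₂(0.093) = −0.093·log₂0.093 − 0.907·log₂0.907 = 0.4464.
C = 1 − 0.4464 = 0.5536 bits per channel use.

0.5536 bits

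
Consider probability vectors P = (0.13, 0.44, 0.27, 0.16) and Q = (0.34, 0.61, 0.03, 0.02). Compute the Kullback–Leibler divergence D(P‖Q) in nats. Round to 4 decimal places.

D(P‖Q) = Σ p·ln(p/q).
  0.13·ln(0.13/0.34) = -0.12498
  0.44·ln(0.44/0.61) = -0.14374
  0.27·ln(0.27/0.03) = 0.59325
  0.16·ln(0.16/0.02) = 0.33271
D(P‖Q) = 0.6572 nats.

0.6572 nats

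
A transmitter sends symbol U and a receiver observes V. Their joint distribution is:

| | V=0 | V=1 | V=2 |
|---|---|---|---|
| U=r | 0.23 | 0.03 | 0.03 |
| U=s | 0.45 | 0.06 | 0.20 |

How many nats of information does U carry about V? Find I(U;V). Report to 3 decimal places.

Marginals: p(U) = (0.2900, 0.7100), p(V) = (0.6800, 0.0900, 0.2300).
I(U;V) = H(U) + H(V) − H(U,V).
H(U) = 0.6022, H(V) = 0.8170, H(U,V) = 1.3984.
I(U;V) = 0.6022 + 0.8170 − 1.3984 = 0.021 nats.

0.021 nats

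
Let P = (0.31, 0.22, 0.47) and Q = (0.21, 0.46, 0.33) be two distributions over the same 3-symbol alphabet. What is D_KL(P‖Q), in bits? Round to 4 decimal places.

D(P‖Q) = Σ p·log₂(p/q).
  0.31·log₂(0.31/0.21) = 0.17418
  0.22·log₂(0.22/0.46) = -0.23411
  0.47·log₂(0.47/0.33) = 0.23979
D(P‖Q) = 0.1799 bits.

0.1799 bits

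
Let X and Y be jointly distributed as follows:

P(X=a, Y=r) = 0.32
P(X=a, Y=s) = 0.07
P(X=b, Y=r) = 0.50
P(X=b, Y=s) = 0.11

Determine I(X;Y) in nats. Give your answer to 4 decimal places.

Marginals: p(X) = (0.3900, 0.6100), p(Y) = (0.8200, 0.1800).
I(X;Y) = Σ p(x,y)·ln[p(x,y)/(p(x)p(y))].
  (a,r): 0.32·ln(1.0006) = 0.00020
  (a,s): 0.07·ln(0.9972) = -0.00020
  (b,r): 0.50·ln(0.9996) = -0.00020
  (b,s): 0.11·ln(1.0018) = 0.00020
Sum = 0.0000 nats.

0.0000 nats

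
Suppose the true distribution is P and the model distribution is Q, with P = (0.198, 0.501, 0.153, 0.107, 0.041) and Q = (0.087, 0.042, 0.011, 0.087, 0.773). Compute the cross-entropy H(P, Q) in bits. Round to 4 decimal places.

4.3765 bits

H(P,Q) = −Σ p·log₂ q.
  −0.198·log₂(0.087) = 0.69752
  −0.501·log₂(0.042) = 2.29131
  −0.153·log₂(0.011) = 0.99547
  −0.107·log₂(0.087) = 0.37694
  −0.041·log₂(0.773) = 0.01523
H(P,Q) = 4.3765 bits.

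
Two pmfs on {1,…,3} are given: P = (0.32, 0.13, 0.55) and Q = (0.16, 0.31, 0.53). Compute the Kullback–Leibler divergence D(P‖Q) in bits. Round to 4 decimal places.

0.1864 bits

D(P‖Q) = Σ p·log₂(p/q).
  0.32·log₂(0.32/0.16) = 0.32000
  0.13·log₂(0.13/0.31) = -0.16299
  0.55·log₂(0.55/0.53) = 0.02939
D(P‖Q) = 0.1864 bits.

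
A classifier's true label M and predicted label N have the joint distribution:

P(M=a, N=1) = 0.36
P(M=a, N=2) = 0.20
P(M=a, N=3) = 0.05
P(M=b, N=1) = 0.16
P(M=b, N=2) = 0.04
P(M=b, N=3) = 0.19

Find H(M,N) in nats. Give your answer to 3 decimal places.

1.577 nats

H(M,N) = −Σ p(x,y)·ln p(x,y) over all 6 cells.
  cell (a,1): −0.36·ln0.36 = 0.3678
  cell (a,2): −0.20·ln0.20 = 0.3219
  cell (a,3): −0.05·ln0.05 = 0.1498
  cell (b,1): −0.16·ln0.16 = 0.2932
  cell (b,2): −0.04·ln0.04 = 0.1288
  cell (b,3): −0.19·ln0.19 = 0.3155
Sum = 1.577 nats.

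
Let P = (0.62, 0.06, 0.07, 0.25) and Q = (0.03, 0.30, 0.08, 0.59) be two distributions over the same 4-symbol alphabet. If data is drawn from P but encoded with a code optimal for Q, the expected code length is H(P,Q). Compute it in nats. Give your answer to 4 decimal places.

2.5550 nats

H(P,Q) = −Σ p·ln q.
  −0.62·ln(0.03) = 2.17407
  −0.06·ln(0.30) = 0.07224
  −0.07·ln(0.08) = 0.17680
  −0.25·ln(0.59) = 0.13191
H(P,Q) = 2.5550 nats.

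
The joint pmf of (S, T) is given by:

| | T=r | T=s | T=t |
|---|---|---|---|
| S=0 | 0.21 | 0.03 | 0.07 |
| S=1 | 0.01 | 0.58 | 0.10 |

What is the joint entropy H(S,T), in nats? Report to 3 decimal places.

H(S,T) = −Σ p(x,y)·ln p(x,y) over all 6 cells.
  cell (0,r): −0.21·ln0.21 = 0.3277
  cell (0,s): −0.03·ln0.03 = 0.1052
  cell (0,t): −0.07·ln0.07 = 0.1861
  cell (1,r): −0.01·ln0.01 = 0.0461
  cell (1,s): −0.58·ln0.58 = 0.3159
  cell (1,t): −0.10·ln0.10 = 0.2303
Sum = 1.211 nats.

1.211 nats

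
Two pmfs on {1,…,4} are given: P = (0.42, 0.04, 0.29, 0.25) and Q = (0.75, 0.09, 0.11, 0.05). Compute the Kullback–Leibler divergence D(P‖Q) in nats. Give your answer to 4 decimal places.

D(P‖Q) = Σ p·ln(p/q).
  0.42·ln(0.42/0.75) = -0.24352
  0.04·ln(0.04/0.09) = -0.03244
  0.29·ln(0.29/0.11) = 0.28113
  0.25·ln(0.25/0.05) = 0.40236
D(P‖Q) = 0.4075 nats.

0.4075 nats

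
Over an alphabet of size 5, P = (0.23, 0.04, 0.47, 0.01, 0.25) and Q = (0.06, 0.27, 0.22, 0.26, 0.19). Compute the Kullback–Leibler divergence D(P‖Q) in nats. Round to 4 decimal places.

D(P‖Q) = Σ p·ln(p/q).
  0.23·ln(0.23/0.06) = 0.30906
  0.04·ln(0.04/0.27) = -0.07638
  0.47·ln(0.47/0.22) = 0.35678
  0.01·ln(0.01/0.26) = -0.03258
  0.25·ln(0.25/0.19) = 0.06861
D(P‖Q) = 0.6255 nats.

0.6255 nats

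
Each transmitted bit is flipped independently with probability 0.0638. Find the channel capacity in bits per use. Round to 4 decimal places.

Binary symmetric channel: C = 1 − h₂(ε) where h₂ is the binary entropy function.
h₂(0.0638) = −0.0638·log₂0.0638 − 0.9362·log₂0.9362 = 0.3423.
C = 1 − 0.3423 = 0.6577 bits per channel use.

0.6577 bits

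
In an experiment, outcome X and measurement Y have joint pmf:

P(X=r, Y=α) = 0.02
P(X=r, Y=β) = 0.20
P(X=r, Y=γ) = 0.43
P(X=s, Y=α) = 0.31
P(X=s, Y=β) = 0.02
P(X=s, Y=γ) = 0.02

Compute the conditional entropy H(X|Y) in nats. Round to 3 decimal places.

0.224 nats

Chain rule: H(X|Y) = H(X,Y) − H(Y).
Marginals: p(X) = (0.6500, 0.3500), p(Y) = (0.3300, 0.2200, 0.4500).
H(X,Y) = 1.2826 nats; H(Y) = 1.0583 nats.
H(X|Y) = 1.2826 − 1.0583 = 0.224 nats.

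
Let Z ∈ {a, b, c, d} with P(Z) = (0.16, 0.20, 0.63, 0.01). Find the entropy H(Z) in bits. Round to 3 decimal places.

1.374 bits

H(Z) = −Σ p·log₂ p.
  −(0.16)·log₂(0.16) = 0.4230
  −(0.20)·log₂(0.20) = 0.4644
  −(0.63)·log₂(0.63) = 0.4199
  −(0.01)·log₂(0.01) = 0.0664
Sum: 0.4230 + 0.4644 + 0.4199 + 0.0664 = 1.374 bits.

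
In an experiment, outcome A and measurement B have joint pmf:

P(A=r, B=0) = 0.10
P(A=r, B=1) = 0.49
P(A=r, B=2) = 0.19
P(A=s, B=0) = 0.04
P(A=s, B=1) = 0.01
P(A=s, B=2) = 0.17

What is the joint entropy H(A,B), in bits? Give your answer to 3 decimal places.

1.978 bits

H(A,B) = −Σ p(x,y)·log₂ p(x,y) over all 6 cells.
  cell (r,0): −0.10·log₂0.10 = 0.3322
  cell (r,1): −0.49·log₂0.49 = 0.5043
  cell (r,2): −0.19·log₂0.19 = 0.4552
  cell (s,0): −0.04·log₂0.04 = 0.1858
  cell (s,1): −0.01·log₂0.01 = 0.0664
  cell (s,2): −0.17·log₂0.17 = 0.4346
Sum = 1.978 bits.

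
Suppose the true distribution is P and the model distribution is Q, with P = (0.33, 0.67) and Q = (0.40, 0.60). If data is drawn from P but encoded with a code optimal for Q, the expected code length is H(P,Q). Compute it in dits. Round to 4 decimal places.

H(P,Q) = −Σ p·log₁₀ q.
  −0.33·log₁₀(0.40) = 0.13132
  −0.67·log₁₀(0.60) = 0.14864
H(P,Q) = 0.2800 dits.

0.2800 dits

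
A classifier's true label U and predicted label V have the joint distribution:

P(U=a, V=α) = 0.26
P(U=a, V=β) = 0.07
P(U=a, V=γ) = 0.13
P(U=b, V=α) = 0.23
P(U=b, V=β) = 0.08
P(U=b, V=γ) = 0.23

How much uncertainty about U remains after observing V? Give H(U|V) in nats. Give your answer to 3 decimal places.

Marginals: p(U) = (0.4600, 0.5400), p(V) = (0.4900, 0.1500, 0.3600).
H(U|V) = Σ p(V) · H(U|V=·).
  V=α: p=0.4900, H(U|V=α) = 0.6913
  V=β: p=0.1500, H(U|V=β) = 0.6909
  V=γ: p=0.3600, H(U|V=γ) = 0.6541
Weighted sum = 0.678 nats.

0.678 nats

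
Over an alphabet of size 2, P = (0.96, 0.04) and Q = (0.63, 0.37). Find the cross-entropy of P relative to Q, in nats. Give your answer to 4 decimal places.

0.4833 nats

H(P,Q) = −Σ p·ln q.
  −0.96·ln(0.63) = 0.44355
  −0.04·ln(0.37) = 0.03977
H(P,Q) = 0.4833 nats.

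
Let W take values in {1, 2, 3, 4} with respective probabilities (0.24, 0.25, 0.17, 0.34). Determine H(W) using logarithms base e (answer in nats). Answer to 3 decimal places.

1.357 nats

H(W) = −Σ p·ln p.
  −(0.24)·ln(0.24) = 0.3425
  −(0.25)·ln(0.25) = 0.3466
  −(0.17)·ln(0.17) = 0.3012
  −(0.34)·ln(0.34) = 0.3668
Sum: 0.3425 + 0.3466 + 0.3012 + 0.3668 = 1.357 nats.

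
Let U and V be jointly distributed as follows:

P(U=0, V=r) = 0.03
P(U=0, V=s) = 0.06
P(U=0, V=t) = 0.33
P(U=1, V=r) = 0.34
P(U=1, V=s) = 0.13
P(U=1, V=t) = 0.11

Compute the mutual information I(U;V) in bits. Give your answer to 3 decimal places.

Marginals: p(U) = (0.4200, 0.5800), p(V) = (0.3700, 0.1900, 0.4400).
I(U;V) = H(U) + H(V) − H(U,V).
H(U) = 0.9815, H(V) = 1.5071, H(U,V) = 2.1852.
I(U;V) = 0.9815 + 1.5071 − 2.1852 = 0.303 bits.

0.303 bits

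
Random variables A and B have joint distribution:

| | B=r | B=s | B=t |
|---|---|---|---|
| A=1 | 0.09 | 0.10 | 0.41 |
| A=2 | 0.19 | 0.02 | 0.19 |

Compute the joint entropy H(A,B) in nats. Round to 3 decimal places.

1.522 nats

H(A,B) = −Σ p(x,y)·ln p(x,y) over all 6 cells.
  cell (1,r): −0.09·ln0.09 = 0.2167
  cell (1,s): −0.10·ln0.10 = 0.2303
  cell (1,t): −0.41·ln0.41 = 0.3656
  cell (2,r): −0.19·ln0.19 = 0.3155
  cell (2,s): −0.02·ln0.02 = 0.0782
  cell (2,t): −0.19·ln0.19 = 0.3155
Sum = 1.522 nats.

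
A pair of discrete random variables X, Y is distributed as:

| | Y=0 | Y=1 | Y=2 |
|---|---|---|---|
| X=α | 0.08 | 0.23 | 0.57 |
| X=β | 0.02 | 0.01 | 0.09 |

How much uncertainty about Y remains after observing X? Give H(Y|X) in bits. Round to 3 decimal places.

1.204 bits

Chain rule: H(Y|X) = H(X,Y) − H(X).
Marginals: p(X) = (0.8800, 0.1200), p(Y) = (0.1000, 0.2400, 0.6600).
H(X,Y) = 1.7334 bits; H(X) = 0.5294 bits.
H(Y|X) = 1.7334 − 0.5294 = 1.204 bits.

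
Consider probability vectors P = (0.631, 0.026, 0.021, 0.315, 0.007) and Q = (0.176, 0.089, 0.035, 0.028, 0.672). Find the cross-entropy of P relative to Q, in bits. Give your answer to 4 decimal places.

3.4027 bits

H(P,Q) = −Σ p·log₂ q.
  −0.631·log₂(0.176) = 1.58151
  −0.026·log₂(0.089) = 0.09074
  −0.021·log₂(0.035) = 0.10157
  −0.315·log₂(0.028) = 1.62491
  −0.007·log₂(0.672) = 0.00401
H(P,Q) = 3.4027 bits.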